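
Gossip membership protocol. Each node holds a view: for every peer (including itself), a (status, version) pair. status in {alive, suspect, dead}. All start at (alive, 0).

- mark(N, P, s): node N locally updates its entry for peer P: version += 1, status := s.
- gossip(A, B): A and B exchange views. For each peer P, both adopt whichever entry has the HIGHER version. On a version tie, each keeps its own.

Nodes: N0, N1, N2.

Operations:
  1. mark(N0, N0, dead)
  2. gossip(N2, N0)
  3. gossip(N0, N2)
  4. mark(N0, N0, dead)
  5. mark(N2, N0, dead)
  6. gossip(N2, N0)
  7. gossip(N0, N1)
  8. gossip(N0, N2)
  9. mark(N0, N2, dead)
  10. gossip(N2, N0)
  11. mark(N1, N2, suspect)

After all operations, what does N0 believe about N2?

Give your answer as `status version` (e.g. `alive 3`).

Op 1: N0 marks N0=dead -> (dead,v1)
Op 2: gossip N2<->N0 -> N2.N0=(dead,v1) N2.N1=(alive,v0) N2.N2=(alive,v0) | N0.N0=(dead,v1) N0.N1=(alive,v0) N0.N2=(alive,v0)
Op 3: gossip N0<->N2 -> N0.N0=(dead,v1) N0.N1=(alive,v0) N0.N2=(alive,v0) | N2.N0=(dead,v1) N2.N1=(alive,v0) N2.N2=(alive,v0)
Op 4: N0 marks N0=dead -> (dead,v2)
Op 5: N2 marks N0=dead -> (dead,v2)
Op 6: gossip N2<->N0 -> N2.N0=(dead,v2) N2.N1=(alive,v0) N2.N2=(alive,v0) | N0.N0=(dead,v2) N0.N1=(alive,v0) N0.N2=(alive,v0)
Op 7: gossip N0<->N1 -> N0.N0=(dead,v2) N0.N1=(alive,v0) N0.N2=(alive,v0) | N1.N0=(dead,v2) N1.N1=(alive,v0) N1.N2=(alive,v0)
Op 8: gossip N0<->N2 -> N0.N0=(dead,v2) N0.N1=(alive,v0) N0.N2=(alive,v0) | N2.N0=(dead,v2) N2.N1=(alive,v0) N2.N2=(alive,v0)
Op 9: N0 marks N2=dead -> (dead,v1)
Op 10: gossip N2<->N0 -> N2.N0=(dead,v2) N2.N1=(alive,v0) N2.N2=(dead,v1) | N0.N0=(dead,v2) N0.N1=(alive,v0) N0.N2=(dead,v1)
Op 11: N1 marks N2=suspect -> (suspect,v1)

Answer: dead 1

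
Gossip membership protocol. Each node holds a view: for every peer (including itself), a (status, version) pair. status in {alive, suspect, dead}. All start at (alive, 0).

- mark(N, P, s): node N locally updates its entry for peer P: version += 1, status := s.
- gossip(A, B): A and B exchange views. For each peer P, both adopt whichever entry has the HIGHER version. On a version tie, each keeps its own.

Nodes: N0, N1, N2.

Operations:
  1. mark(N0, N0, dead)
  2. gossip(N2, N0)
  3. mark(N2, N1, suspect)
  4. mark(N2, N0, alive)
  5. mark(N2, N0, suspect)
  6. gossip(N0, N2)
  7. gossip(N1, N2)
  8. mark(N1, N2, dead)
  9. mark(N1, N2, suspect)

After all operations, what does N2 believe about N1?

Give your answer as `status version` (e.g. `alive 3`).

Op 1: N0 marks N0=dead -> (dead,v1)
Op 2: gossip N2<->N0 -> N2.N0=(dead,v1) N2.N1=(alive,v0) N2.N2=(alive,v0) | N0.N0=(dead,v1) N0.N1=(alive,v0) N0.N2=(alive,v0)
Op 3: N2 marks N1=suspect -> (suspect,v1)
Op 4: N2 marks N0=alive -> (alive,v2)
Op 5: N2 marks N0=suspect -> (suspect,v3)
Op 6: gossip N0<->N2 -> N0.N0=(suspect,v3) N0.N1=(suspect,v1) N0.N2=(alive,v0) | N2.N0=(suspect,v3) N2.N1=(suspect,v1) N2.N2=(alive,v0)
Op 7: gossip N1<->N2 -> N1.N0=(suspect,v3) N1.N1=(suspect,v1) N1.N2=(alive,v0) | N2.N0=(suspect,v3) N2.N1=(suspect,v1) N2.N2=(alive,v0)
Op 8: N1 marks N2=dead -> (dead,v1)
Op 9: N1 marks N2=suspect -> (suspect,v2)

Answer: suspect 1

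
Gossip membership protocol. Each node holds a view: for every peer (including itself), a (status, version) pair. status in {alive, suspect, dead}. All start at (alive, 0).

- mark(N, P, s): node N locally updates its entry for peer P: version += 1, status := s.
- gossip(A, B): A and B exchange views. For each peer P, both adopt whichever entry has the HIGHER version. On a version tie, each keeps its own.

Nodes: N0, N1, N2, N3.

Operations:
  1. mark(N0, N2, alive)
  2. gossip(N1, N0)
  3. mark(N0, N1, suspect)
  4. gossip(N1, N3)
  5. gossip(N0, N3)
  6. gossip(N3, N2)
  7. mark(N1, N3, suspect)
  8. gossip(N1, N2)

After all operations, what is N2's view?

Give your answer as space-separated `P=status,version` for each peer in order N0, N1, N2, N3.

Op 1: N0 marks N2=alive -> (alive,v1)
Op 2: gossip N1<->N0 -> N1.N0=(alive,v0) N1.N1=(alive,v0) N1.N2=(alive,v1) N1.N3=(alive,v0) | N0.N0=(alive,v0) N0.N1=(alive,v0) N0.N2=(alive,v1) N0.N3=(alive,v0)
Op 3: N0 marks N1=suspect -> (suspect,v1)
Op 4: gossip N1<->N3 -> N1.N0=(alive,v0) N1.N1=(alive,v0) N1.N2=(alive,v1) N1.N3=(alive,v0) | N3.N0=(alive,v0) N3.N1=(alive,v0) N3.N2=(alive,v1) N3.N3=(alive,v0)
Op 5: gossip N0<->N3 -> N0.N0=(alive,v0) N0.N1=(suspect,v1) N0.N2=(alive,v1) N0.N3=(alive,v0) | N3.N0=(alive,v0) N3.N1=(suspect,v1) N3.N2=(alive,v1) N3.N3=(alive,v0)
Op 6: gossip N3<->N2 -> N3.N0=(alive,v0) N3.N1=(suspect,v1) N3.N2=(alive,v1) N3.N3=(alive,v0) | N2.N0=(alive,v0) N2.N1=(suspect,v1) N2.N2=(alive,v1) N2.N3=(alive,v0)
Op 7: N1 marks N3=suspect -> (suspect,v1)
Op 8: gossip N1<->N2 -> N1.N0=(alive,v0) N1.N1=(suspect,v1) N1.N2=(alive,v1) N1.N3=(suspect,v1) | N2.N0=(alive,v0) N2.N1=(suspect,v1) N2.N2=(alive,v1) N2.N3=(suspect,v1)

Answer: N0=alive,0 N1=suspect,1 N2=alive,1 N3=suspect,1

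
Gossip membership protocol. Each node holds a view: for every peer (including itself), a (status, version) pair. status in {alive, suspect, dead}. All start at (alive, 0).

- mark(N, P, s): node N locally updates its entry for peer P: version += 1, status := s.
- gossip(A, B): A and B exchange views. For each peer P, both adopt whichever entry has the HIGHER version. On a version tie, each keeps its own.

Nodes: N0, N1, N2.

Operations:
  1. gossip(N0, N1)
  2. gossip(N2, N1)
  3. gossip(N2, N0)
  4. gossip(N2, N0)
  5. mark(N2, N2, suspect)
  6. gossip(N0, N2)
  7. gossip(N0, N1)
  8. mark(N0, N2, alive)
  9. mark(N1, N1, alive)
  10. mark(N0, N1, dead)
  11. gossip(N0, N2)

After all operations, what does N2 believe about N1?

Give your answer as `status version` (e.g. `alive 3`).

Answer: dead 1

Derivation:
Op 1: gossip N0<->N1 -> N0.N0=(alive,v0) N0.N1=(alive,v0) N0.N2=(alive,v0) | N1.N0=(alive,v0) N1.N1=(alive,v0) N1.N2=(alive,v0)
Op 2: gossip N2<->N1 -> N2.N0=(alive,v0) N2.N1=(alive,v0) N2.N2=(alive,v0) | N1.N0=(alive,v0) N1.N1=(alive,v0) N1.N2=(alive,v0)
Op 3: gossip N2<->N0 -> N2.N0=(alive,v0) N2.N1=(alive,v0) N2.N2=(alive,v0) | N0.N0=(alive,v0) N0.N1=(alive,v0) N0.N2=(alive,v0)
Op 4: gossip N2<->N0 -> N2.N0=(alive,v0) N2.N1=(alive,v0) N2.N2=(alive,v0) | N0.N0=(alive,v0) N0.N1=(alive,v0) N0.N2=(alive,v0)
Op 5: N2 marks N2=suspect -> (suspect,v1)
Op 6: gossip N0<->N2 -> N0.N0=(alive,v0) N0.N1=(alive,v0) N0.N2=(suspect,v1) | N2.N0=(alive,v0) N2.N1=(alive,v0) N2.N2=(suspect,v1)
Op 7: gossip N0<->N1 -> N0.N0=(alive,v0) N0.N1=(alive,v0) N0.N2=(suspect,v1) | N1.N0=(alive,v0) N1.N1=(alive,v0) N1.N2=(suspect,v1)
Op 8: N0 marks N2=alive -> (alive,v2)
Op 9: N1 marks N1=alive -> (alive,v1)
Op 10: N0 marks N1=dead -> (dead,v1)
Op 11: gossip N0<->N2 -> N0.N0=(alive,v0) N0.N1=(dead,v1) N0.N2=(alive,v2) | N2.N0=(alive,v0) N2.N1=(dead,v1) N2.N2=(alive,v2)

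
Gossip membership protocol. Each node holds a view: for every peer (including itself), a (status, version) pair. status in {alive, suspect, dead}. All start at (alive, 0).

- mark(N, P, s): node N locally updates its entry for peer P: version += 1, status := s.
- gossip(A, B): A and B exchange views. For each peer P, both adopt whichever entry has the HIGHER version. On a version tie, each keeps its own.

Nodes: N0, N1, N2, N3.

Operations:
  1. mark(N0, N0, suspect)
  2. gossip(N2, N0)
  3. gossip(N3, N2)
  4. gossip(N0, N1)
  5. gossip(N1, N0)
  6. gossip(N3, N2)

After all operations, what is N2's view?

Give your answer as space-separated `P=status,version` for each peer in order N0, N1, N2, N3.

Answer: N0=suspect,1 N1=alive,0 N2=alive,0 N3=alive,0

Derivation:
Op 1: N0 marks N0=suspect -> (suspect,v1)
Op 2: gossip N2<->N0 -> N2.N0=(suspect,v1) N2.N1=(alive,v0) N2.N2=(alive,v0) N2.N3=(alive,v0) | N0.N0=(suspect,v1) N0.N1=(alive,v0) N0.N2=(alive,v0) N0.N3=(alive,v0)
Op 3: gossip N3<->N2 -> N3.N0=(suspect,v1) N3.N1=(alive,v0) N3.N2=(alive,v0) N3.N3=(alive,v0) | N2.N0=(suspect,v1) N2.N1=(alive,v0) N2.N2=(alive,v0) N2.N3=(alive,v0)
Op 4: gossip N0<->N1 -> N0.N0=(suspect,v1) N0.N1=(alive,v0) N0.N2=(alive,v0) N0.N3=(alive,v0) | N1.N0=(suspect,v1) N1.N1=(alive,v0) N1.N2=(alive,v0) N1.N3=(alive,v0)
Op 5: gossip N1<->N0 -> N1.N0=(suspect,v1) N1.N1=(alive,v0) N1.N2=(alive,v0) N1.N3=(alive,v0) | N0.N0=(suspect,v1) N0.N1=(alive,v0) N0.N2=(alive,v0) N0.N3=(alive,v0)
Op 6: gossip N3<->N2 -> N3.N0=(suspect,v1) N3.N1=(alive,v0) N3.N2=(alive,v0) N3.N3=(alive,v0) | N2.N0=(suspect,v1) N2.N1=(alive,v0) N2.N2=(alive,v0) N2.N3=(alive,v0)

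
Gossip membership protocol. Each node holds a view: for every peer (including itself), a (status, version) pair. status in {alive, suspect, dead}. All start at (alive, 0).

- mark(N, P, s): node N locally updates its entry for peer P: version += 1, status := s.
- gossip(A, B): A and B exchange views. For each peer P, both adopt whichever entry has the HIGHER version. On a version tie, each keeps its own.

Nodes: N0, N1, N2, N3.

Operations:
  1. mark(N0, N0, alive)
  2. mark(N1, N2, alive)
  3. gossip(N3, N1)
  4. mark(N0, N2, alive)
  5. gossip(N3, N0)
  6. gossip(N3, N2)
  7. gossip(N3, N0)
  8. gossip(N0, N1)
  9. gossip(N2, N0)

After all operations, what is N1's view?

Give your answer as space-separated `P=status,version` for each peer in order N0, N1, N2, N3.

Answer: N0=alive,1 N1=alive,0 N2=alive,1 N3=alive,0

Derivation:
Op 1: N0 marks N0=alive -> (alive,v1)
Op 2: N1 marks N2=alive -> (alive,v1)
Op 3: gossip N3<->N1 -> N3.N0=(alive,v0) N3.N1=(alive,v0) N3.N2=(alive,v1) N3.N3=(alive,v0) | N1.N0=(alive,v0) N1.N1=(alive,v0) N1.N2=(alive,v1) N1.N3=(alive,v0)
Op 4: N0 marks N2=alive -> (alive,v1)
Op 5: gossip N3<->N0 -> N3.N0=(alive,v1) N3.N1=(alive,v0) N3.N2=(alive,v1) N3.N3=(alive,v0) | N0.N0=(alive,v1) N0.N1=(alive,v0) N0.N2=(alive,v1) N0.N3=(alive,v0)
Op 6: gossip N3<->N2 -> N3.N0=(alive,v1) N3.N1=(alive,v0) N3.N2=(alive,v1) N3.N3=(alive,v0) | N2.N0=(alive,v1) N2.N1=(alive,v0) N2.N2=(alive,v1) N2.N3=(alive,v0)
Op 7: gossip N3<->N0 -> N3.N0=(alive,v1) N3.N1=(alive,v0) N3.N2=(alive,v1) N3.N3=(alive,v0) | N0.N0=(alive,v1) N0.N1=(alive,v0) N0.N2=(alive,v1) N0.N3=(alive,v0)
Op 8: gossip N0<->N1 -> N0.N0=(alive,v1) N0.N1=(alive,v0) N0.N2=(alive,v1) N0.N3=(alive,v0) | N1.N0=(alive,v1) N1.N1=(alive,v0) N1.N2=(alive,v1) N1.N3=(alive,v0)
Op 9: gossip N2<->N0 -> N2.N0=(alive,v1) N2.N1=(alive,v0) N2.N2=(alive,v1) N2.N3=(alive,v0) | N0.N0=(alive,v1) N0.N1=(alive,v0) N0.N2=(alive,v1) N0.N3=(alive,v0)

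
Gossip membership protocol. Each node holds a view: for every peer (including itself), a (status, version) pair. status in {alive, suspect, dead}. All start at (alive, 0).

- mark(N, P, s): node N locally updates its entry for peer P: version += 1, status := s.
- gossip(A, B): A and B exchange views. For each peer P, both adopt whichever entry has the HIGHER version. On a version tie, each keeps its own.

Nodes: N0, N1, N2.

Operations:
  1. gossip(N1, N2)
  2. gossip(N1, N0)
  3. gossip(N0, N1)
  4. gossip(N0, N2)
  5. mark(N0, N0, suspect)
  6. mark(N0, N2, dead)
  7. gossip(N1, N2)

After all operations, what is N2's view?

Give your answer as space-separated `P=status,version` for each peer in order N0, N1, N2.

Op 1: gossip N1<->N2 -> N1.N0=(alive,v0) N1.N1=(alive,v0) N1.N2=(alive,v0) | N2.N0=(alive,v0) N2.N1=(alive,v0) N2.N2=(alive,v0)
Op 2: gossip N1<->N0 -> N1.N0=(alive,v0) N1.N1=(alive,v0) N1.N2=(alive,v0) | N0.N0=(alive,v0) N0.N1=(alive,v0) N0.N2=(alive,v0)
Op 3: gossip N0<->N1 -> N0.N0=(alive,v0) N0.N1=(alive,v0) N0.N2=(alive,v0) | N1.N0=(alive,v0) N1.N1=(alive,v0) N1.N2=(alive,v0)
Op 4: gossip N0<->N2 -> N0.N0=(alive,v0) N0.N1=(alive,v0) N0.N2=(alive,v0) | N2.N0=(alive,v0) N2.N1=(alive,v0) N2.N2=(alive,v0)
Op 5: N0 marks N0=suspect -> (suspect,v1)
Op 6: N0 marks N2=dead -> (dead,v1)
Op 7: gossip N1<->N2 -> N1.N0=(alive,v0) N1.N1=(alive,v0) N1.N2=(alive,v0) | N2.N0=(alive,v0) N2.N1=(alive,v0) N2.N2=(alive,v0)

Answer: N0=alive,0 N1=alive,0 N2=alive,0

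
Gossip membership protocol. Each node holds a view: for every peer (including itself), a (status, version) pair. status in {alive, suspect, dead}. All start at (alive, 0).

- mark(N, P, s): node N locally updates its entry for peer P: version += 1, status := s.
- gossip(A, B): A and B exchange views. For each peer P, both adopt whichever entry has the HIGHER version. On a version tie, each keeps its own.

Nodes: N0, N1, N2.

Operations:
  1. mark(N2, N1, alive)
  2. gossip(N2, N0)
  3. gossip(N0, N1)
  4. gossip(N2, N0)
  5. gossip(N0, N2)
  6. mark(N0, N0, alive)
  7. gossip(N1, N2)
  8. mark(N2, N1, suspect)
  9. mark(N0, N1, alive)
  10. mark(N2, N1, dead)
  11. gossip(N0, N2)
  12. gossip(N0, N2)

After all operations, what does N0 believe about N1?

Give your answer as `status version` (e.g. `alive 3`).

Op 1: N2 marks N1=alive -> (alive,v1)
Op 2: gossip N2<->N0 -> N2.N0=(alive,v0) N2.N1=(alive,v1) N2.N2=(alive,v0) | N0.N0=(alive,v0) N0.N1=(alive,v1) N0.N2=(alive,v0)
Op 3: gossip N0<->N1 -> N0.N0=(alive,v0) N0.N1=(alive,v1) N0.N2=(alive,v0) | N1.N0=(alive,v0) N1.N1=(alive,v1) N1.N2=(alive,v0)
Op 4: gossip N2<->N0 -> N2.N0=(alive,v0) N2.N1=(alive,v1) N2.N2=(alive,v0) | N0.N0=(alive,v0) N0.N1=(alive,v1) N0.N2=(alive,v0)
Op 5: gossip N0<->N2 -> N0.N0=(alive,v0) N0.N1=(alive,v1) N0.N2=(alive,v0) | N2.N0=(alive,v0) N2.N1=(alive,v1) N2.N2=(alive,v0)
Op 6: N0 marks N0=alive -> (alive,v1)
Op 7: gossip N1<->N2 -> N1.N0=(alive,v0) N1.N1=(alive,v1) N1.N2=(alive,v0) | N2.N0=(alive,v0) N2.N1=(alive,v1) N2.N2=(alive,v0)
Op 8: N2 marks N1=suspect -> (suspect,v2)
Op 9: N0 marks N1=alive -> (alive,v2)
Op 10: N2 marks N1=dead -> (dead,v3)
Op 11: gossip N0<->N2 -> N0.N0=(alive,v1) N0.N1=(dead,v3) N0.N2=(alive,v0) | N2.N0=(alive,v1) N2.N1=(dead,v3) N2.N2=(alive,v0)
Op 12: gossip N0<->N2 -> N0.N0=(alive,v1) N0.N1=(dead,v3) N0.N2=(alive,v0) | N2.N0=(alive,v1) N2.N1=(dead,v3) N2.N2=(alive,v0)

Answer: dead 3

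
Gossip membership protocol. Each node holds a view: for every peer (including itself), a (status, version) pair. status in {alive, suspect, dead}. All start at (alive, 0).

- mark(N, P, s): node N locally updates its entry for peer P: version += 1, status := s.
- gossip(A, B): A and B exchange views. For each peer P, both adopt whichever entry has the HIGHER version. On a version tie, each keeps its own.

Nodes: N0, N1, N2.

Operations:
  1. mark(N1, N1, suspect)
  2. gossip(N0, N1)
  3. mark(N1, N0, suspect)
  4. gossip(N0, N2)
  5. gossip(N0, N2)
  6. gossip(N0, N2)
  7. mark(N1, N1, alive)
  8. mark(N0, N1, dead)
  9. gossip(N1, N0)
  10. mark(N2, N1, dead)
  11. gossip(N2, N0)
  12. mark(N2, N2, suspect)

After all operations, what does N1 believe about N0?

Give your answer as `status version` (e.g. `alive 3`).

Answer: suspect 1

Derivation:
Op 1: N1 marks N1=suspect -> (suspect,v1)
Op 2: gossip N0<->N1 -> N0.N0=(alive,v0) N0.N1=(suspect,v1) N0.N2=(alive,v0) | N1.N0=(alive,v0) N1.N1=(suspect,v1) N1.N2=(alive,v0)
Op 3: N1 marks N0=suspect -> (suspect,v1)
Op 4: gossip N0<->N2 -> N0.N0=(alive,v0) N0.N1=(suspect,v1) N0.N2=(alive,v0) | N2.N0=(alive,v0) N2.N1=(suspect,v1) N2.N2=(alive,v0)
Op 5: gossip N0<->N2 -> N0.N0=(alive,v0) N0.N1=(suspect,v1) N0.N2=(alive,v0) | N2.N0=(alive,v0) N2.N1=(suspect,v1) N2.N2=(alive,v0)
Op 6: gossip N0<->N2 -> N0.N0=(alive,v0) N0.N1=(suspect,v1) N0.N2=(alive,v0) | N2.N0=(alive,v0) N2.N1=(suspect,v1) N2.N2=(alive,v0)
Op 7: N1 marks N1=alive -> (alive,v2)
Op 8: N0 marks N1=dead -> (dead,v2)
Op 9: gossip N1<->N0 -> N1.N0=(suspect,v1) N1.N1=(alive,v2) N1.N2=(alive,v0) | N0.N0=(suspect,v1) N0.N1=(dead,v2) N0.N2=(alive,v0)
Op 10: N2 marks N1=dead -> (dead,v2)
Op 11: gossip N2<->N0 -> N2.N0=(suspect,v1) N2.N1=(dead,v2) N2.N2=(alive,v0) | N0.N0=(suspect,v1) N0.N1=(dead,v2) N0.N2=(alive,v0)
Op 12: N2 marks N2=suspect -> (suspect,v1)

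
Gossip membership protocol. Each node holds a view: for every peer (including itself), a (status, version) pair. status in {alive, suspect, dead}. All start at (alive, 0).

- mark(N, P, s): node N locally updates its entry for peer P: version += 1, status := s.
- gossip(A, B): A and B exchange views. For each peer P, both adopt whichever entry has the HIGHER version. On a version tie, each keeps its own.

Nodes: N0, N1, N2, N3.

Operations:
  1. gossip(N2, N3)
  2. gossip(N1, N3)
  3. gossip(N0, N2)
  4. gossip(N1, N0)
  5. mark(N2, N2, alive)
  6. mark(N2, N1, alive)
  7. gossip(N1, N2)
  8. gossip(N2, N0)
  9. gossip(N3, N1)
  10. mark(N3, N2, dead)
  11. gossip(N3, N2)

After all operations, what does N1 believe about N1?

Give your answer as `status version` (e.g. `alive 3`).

Op 1: gossip N2<->N3 -> N2.N0=(alive,v0) N2.N1=(alive,v0) N2.N2=(alive,v0) N2.N3=(alive,v0) | N3.N0=(alive,v0) N3.N1=(alive,v0) N3.N2=(alive,v0) N3.N3=(alive,v0)
Op 2: gossip N1<->N3 -> N1.N0=(alive,v0) N1.N1=(alive,v0) N1.N2=(alive,v0) N1.N3=(alive,v0) | N3.N0=(alive,v0) N3.N1=(alive,v0) N3.N2=(alive,v0) N3.N3=(alive,v0)
Op 3: gossip N0<->N2 -> N0.N0=(alive,v0) N0.N1=(alive,v0) N0.N2=(alive,v0) N0.N3=(alive,v0) | N2.N0=(alive,v0) N2.N1=(alive,v0) N2.N2=(alive,v0) N2.N3=(alive,v0)
Op 4: gossip N1<->N0 -> N1.N0=(alive,v0) N1.N1=(alive,v0) N1.N2=(alive,v0) N1.N3=(alive,v0) | N0.N0=(alive,v0) N0.N1=(alive,v0) N0.N2=(alive,v0) N0.N3=(alive,v0)
Op 5: N2 marks N2=alive -> (alive,v1)
Op 6: N2 marks N1=alive -> (alive,v1)
Op 7: gossip N1<->N2 -> N1.N0=(alive,v0) N1.N1=(alive,v1) N1.N2=(alive,v1) N1.N3=(alive,v0) | N2.N0=(alive,v0) N2.N1=(alive,v1) N2.N2=(alive,v1) N2.N3=(alive,v0)
Op 8: gossip N2<->N0 -> N2.N0=(alive,v0) N2.N1=(alive,v1) N2.N2=(alive,v1) N2.N3=(alive,v0) | N0.N0=(alive,v0) N0.N1=(alive,v1) N0.N2=(alive,v1) N0.N3=(alive,v0)
Op 9: gossip N3<->N1 -> N3.N0=(alive,v0) N3.N1=(alive,v1) N3.N2=(alive,v1) N3.N3=(alive,v0) | N1.N0=(alive,v0) N1.N1=(alive,v1) N1.N2=(alive,v1) N1.N3=(alive,v0)
Op 10: N3 marks N2=dead -> (dead,v2)
Op 11: gossip N3<->N2 -> N3.N0=(alive,v0) N3.N1=(alive,v1) N3.N2=(dead,v2) N3.N3=(alive,v0) | N2.N0=(alive,v0) N2.N1=(alive,v1) N2.N2=(dead,v2) N2.N3=(alive,v0)

Answer: alive 1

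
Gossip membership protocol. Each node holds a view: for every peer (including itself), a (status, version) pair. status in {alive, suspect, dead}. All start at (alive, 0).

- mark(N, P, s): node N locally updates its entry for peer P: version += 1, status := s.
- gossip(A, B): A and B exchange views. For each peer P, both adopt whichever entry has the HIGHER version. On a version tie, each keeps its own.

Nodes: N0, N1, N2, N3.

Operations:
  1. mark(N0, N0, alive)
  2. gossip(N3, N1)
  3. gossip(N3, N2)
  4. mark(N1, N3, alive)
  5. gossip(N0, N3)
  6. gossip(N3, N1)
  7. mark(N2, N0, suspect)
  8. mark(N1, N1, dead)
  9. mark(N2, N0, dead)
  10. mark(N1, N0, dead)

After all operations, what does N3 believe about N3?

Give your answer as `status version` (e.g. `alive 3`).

Answer: alive 1

Derivation:
Op 1: N0 marks N0=alive -> (alive,v1)
Op 2: gossip N3<->N1 -> N3.N0=(alive,v0) N3.N1=(alive,v0) N3.N2=(alive,v0) N3.N3=(alive,v0) | N1.N0=(alive,v0) N1.N1=(alive,v0) N1.N2=(alive,v0) N1.N3=(alive,v0)
Op 3: gossip N3<->N2 -> N3.N0=(alive,v0) N3.N1=(alive,v0) N3.N2=(alive,v0) N3.N3=(alive,v0) | N2.N0=(alive,v0) N2.N1=(alive,v0) N2.N2=(alive,v0) N2.N3=(alive,v0)
Op 4: N1 marks N3=alive -> (alive,v1)
Op 5: gossip N0<->N3 -> N0.N0=(alive,v1) N0.N1=(alive,v0) N0.N2=(alive,v0) N0.N3=(alive,v0) | N3.N0=(alive,v1) N3.N1=(alive,v0) N3.N2=(alive,v0) N3.N3=(alive,v0)
Op 6: gossip N3<->N1 -> N3.N0=(alive,v1) N3.N1=(alive,v0) N3.N2=(alive,v0) N3.N3=(alive,v1) | N1.N0=(alive,v1) N1.N1=(alive,v0) N1.N2=(alive,v0) N1.N3=(alive,v1)
Op 7: N2 marks N0=suspect -> (suspect,v1)
Op 8: N1 marks N1=dead -> (dead,v1)
Op 9: N2 marks N0=dead -> (dead,v2)
Op 10: N1 marks N0=dead -> (dead,v2)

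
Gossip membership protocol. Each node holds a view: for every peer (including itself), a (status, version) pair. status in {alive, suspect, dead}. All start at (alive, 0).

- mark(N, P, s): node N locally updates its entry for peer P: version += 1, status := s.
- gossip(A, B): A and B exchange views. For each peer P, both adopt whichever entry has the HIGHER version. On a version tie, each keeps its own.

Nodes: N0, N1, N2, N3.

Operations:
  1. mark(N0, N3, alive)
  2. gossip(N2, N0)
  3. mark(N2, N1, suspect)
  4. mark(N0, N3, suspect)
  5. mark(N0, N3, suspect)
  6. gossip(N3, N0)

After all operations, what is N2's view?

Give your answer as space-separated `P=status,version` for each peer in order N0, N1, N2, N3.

Op 1: N0 marks N3=alive -> (alive,v1)
Op 2: gossip N2<->N0 -> N2.N0=(alive,v0) N2.N1=(alive,v0) N2.N2=(alive,v0) N2.N3=(alive,v1) | N0.N0=(alive,v0) N0.N1=(alive,v0) N0.N2=(alive,v0) N0.N3=(alive,v1)
Op 3: N2 marks N1=suspect -> (suspect,v1)
Op 4: N0 marks N3=suspect -> (suspect,v2)
Op 5: N0 marks N3=suspect -> (suspect,v3)
Op 6: gossip N3<->N0 -> N3.N0=(alive,v0) N3.N1=(alive,v0) N3.N2=(alive,v0) N3.N3=(suspect,v3) | N0.N0=(alive,v0) N0.N1=(alive,v0) N0.N2=(alive,v0) N0.N3=(suspect,v3)

Answer: N0=alive,0 N1=suspect,1 N2=alive,0 N3=alive,1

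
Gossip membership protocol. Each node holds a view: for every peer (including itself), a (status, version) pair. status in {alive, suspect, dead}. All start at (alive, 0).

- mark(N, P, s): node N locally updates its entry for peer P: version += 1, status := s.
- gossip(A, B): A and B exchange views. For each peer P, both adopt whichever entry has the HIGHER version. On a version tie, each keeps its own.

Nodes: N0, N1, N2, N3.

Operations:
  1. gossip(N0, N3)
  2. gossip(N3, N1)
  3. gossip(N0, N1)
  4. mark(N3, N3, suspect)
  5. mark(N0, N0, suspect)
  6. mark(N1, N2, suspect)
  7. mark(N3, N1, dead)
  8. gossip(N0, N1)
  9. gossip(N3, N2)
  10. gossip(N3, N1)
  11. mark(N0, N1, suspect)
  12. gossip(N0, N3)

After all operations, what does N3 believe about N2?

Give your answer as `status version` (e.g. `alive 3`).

Answer: suspect 1

Derivation:
Op 1: gossip N0<->N3 -> N0.N0=(alive,v0) N0.N1=(alive,v0) N0.N2=(alive,v0) N0.N3=(alive,v0) | N3.N0=(alive,v0) N3.N1=(alive,v0) N3.N2=(alive,v0) N3.N3=(alive,v0)
Op 2: gossip N3<->N1 -> N3.N0=(alive,v0) N3.N1=(alive,v0) N3.N2=(alive,v0) N3.N3=(alive,v0) | N1.N0=(alive,v0) N1.N1=(alive,v0) N1.N2=(alive,v0) N1.N3=(alive,v0)
Op 3: gossip N0<->N1 -> N0.N0=(alive,v0) N0.N1=(alive,v0) N0.N2=(alive,v0) N0.N3=(alive,v0) | N1.N0=(alive,v0) N1.N1=(alive,v0) N1.N2=(alive,v0) N1.N3=(alive,v0)
Op 4: N3 marks N3=suspect -> (suspect,v1)
Op 5: N0 marks N0=suspect -> (suspect,v1)
Op 6: N1 marks N2=suspect -> (suspect,v1)
Op 7: N3 marks N1=dead -> (dead,v1)
Op 8: gossip N0<->N1 -> N0.N0=(suspect,v1) N0.N1=(alive,v0) N0.N2=(suspect,v1) N0.N3=(alive,v0) | N1.N0=(suspect,v1) N1.N1=(alive,v0) N1.N2=(suspect,v1) N1.N3=(alive,v0)
Op 9: gossip N3<->N2 -> N3.N0=(alive,v0) N3.N1=(dead,v1) N3.N2=(alive,v0) N3.N3=(suspect,v1) | N2.N0=(alive,v0) N2.N1=(dead,v1) N2.N2=(alive,v0) N2.N3=(suspect,v1)
Op 10: gossip N3<->N1 -> N3.N0=(suspect,v1) N3.N1=(dead,v1) N3.N2=(suspect,v1) N3.N3=(suspect,v1) | N1.N0=(suspect,v1) N1.N1=(dead,v1) N1.N2=(suspect,v1) N1.N3=(suspect,v1)
Op 11: N0 marks N1=suspect -> (suspect,v1)
Op 12: gossip N0<->N3 -> N0.N0=(suspect,v1) N0.N1=(suspect,v1) N0.N2=(suspect,v1) N0.N3=(suspect,v1) | N3.N0=(suspect,v1) N3.N1=(dead,v1) N3.N2=(suspect,v1) N3.N3=(suspect,v1)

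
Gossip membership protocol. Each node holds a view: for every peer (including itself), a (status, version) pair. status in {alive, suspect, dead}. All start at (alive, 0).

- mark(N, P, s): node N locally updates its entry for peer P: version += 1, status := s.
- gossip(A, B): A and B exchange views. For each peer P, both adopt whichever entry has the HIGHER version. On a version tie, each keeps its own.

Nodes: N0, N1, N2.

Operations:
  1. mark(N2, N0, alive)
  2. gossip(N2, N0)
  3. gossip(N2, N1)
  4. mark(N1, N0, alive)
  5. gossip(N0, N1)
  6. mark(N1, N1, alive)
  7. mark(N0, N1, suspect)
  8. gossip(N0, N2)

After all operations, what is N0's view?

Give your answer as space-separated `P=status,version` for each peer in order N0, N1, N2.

Op 1: N2 marks N0=alive -> (alive,v1)
Op 2: gossip N2<->N0 -> N2.N0=(alive,v1) N2.N1=(alive,v0) N2.N2=(alive,v0) | N0.N0=(alive,v1) N0.N1=(alive,v0) N0.N2=(alive,v0)
Op 3: gossip N2<->N1 -> N2.N0=(alive,v1) N2.N1=(alive,v0) N2.N2=(alive,v0) | N1.N0=(alive,v1) N1.N1=(alive,v0) N1.N2=(alive,v0)
Op 4: N1 marks N0=alive -> (alive,v2)
Op 5: gossip N0<->N1 -> N0.N0=(alive,v2) N0.N1=(alive,v0) N0.N2=(alive,v0) | N1.N0=(alive,v2) N1.N1=(alive,v0) N1.N2=(alive,v0)
Op 6: N1 marks N1=alive -> (alive,v1)
Op 7: N0 marks N1=suspect -> (suspect,v1)
Op 8: gossip N0<->N2 -> N0.N0=(alive,v2) N0.N1=(suspect,v1) N0.N2=(alive,v0) | N2.N0=(alive,v2) N2.N1=(suspect,v1) N2.N2=(alive,v0)

Answer: N0=alive,2 N1=suspect,1 N2=alive,0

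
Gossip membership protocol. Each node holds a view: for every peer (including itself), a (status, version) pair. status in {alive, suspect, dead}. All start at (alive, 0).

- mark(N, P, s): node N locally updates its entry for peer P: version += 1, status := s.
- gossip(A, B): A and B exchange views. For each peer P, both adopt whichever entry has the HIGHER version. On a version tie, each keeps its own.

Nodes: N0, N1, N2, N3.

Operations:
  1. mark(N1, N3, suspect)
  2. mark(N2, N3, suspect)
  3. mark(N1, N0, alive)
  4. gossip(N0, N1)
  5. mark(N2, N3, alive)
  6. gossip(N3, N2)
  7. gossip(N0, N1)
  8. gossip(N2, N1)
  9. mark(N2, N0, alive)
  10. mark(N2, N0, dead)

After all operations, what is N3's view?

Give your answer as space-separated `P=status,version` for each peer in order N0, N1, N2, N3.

Answer: N0=alive,0 N1=alive,0 N2=alive,0 N3=alive,2

Derivation:
Op 1: N1 marks N3=suspect -> (suspect,v1)
Op 2: N2 marks N3=suspect -> (suspect,v1)
Op 3: N1 marks N0=alive -> (alive,v1)
Op 4: gossip N0<->N1 -> N0.N0=(alive,v1) N0.N1=(alive,v0) N0.N2=(alive,v0) N0.N3=(suspect,v1) | N1.N0=(alive,v1) N1.N1=(alive,v0) N1.N2=(alive,v0) N1.N3=(suspect,v1)
Op 5: N2 marks N3=alive -> (alive,v2)
Op 6: gossip N3<->N2 -> N3.N0=(alive,v0) N3.N1=(alive,v0) N3.N2=(alive,v0) N3.N3=(alive,v2) | N2.N0=(alive,v0) N2.N1=(alive,v0) N2.N2=(alive,v0) N2.N3=(alive,v2)
Op 7: gossip N0<->N1 -> N0.N0=(alive,v1) N0.N1=(alive,v0) N0.N2=(alive,v0) N0.N3=(suspect,v1) | N1.N0=(alive,v1) N1.N1=(alive,v0) N1.N2=(alive,v0) N1.N3=(suspect,v1)
Op 8: gossip N2<->N1 -> N2.N0=(alive,v1) N2.N1=(alive,v0) N2.N2=(alive,v0) N2.N3=(alive,v2) | N1.N0=(alive,v1) N1.N1=(alive,v0) N1.N2=(alive,v0) N1.N3=(alive,v2)
Op 9: N2 marks N0=alive -> (alive,v2)
Op 10: N2 marks N0=dead -> (dead,v3)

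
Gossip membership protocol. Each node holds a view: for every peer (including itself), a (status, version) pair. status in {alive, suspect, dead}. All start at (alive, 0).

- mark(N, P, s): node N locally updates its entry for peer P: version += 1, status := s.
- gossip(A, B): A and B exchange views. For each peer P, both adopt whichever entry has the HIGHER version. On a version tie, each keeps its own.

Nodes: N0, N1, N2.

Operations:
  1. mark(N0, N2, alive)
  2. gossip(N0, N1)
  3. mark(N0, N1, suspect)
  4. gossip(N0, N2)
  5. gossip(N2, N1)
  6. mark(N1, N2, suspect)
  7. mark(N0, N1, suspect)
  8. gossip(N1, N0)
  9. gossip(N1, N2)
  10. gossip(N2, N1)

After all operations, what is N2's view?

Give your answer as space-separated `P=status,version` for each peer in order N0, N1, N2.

Op 1: N0 marks N2=alive -> (alive,v1)
Op 2: gossip N0<->N1 -> N0.N0=(alive,v0) N0.N1=(alive,v0) N0.N2=(alive,v1) | N1.N0=(alive,v0) N1.N1=(alive,v0) N1.N2=(alive,v1)
Op 3: N0 marks N1=suspect -> (suspect,v1)
Op 4: gossip N0<->N2 -> N0.N0=(alive,v0) N0.N1=(suspect,v1) N0.N2=(alive,v1) | N2.N0=(alive,v0) N2.N1=(suspect,v1) N2.N2=(alive,v1)
Op 5: gossip N2<->N1 -> N2.N0=(alive,v0) N2.N1=(suspect,v1) N2.N2=(alive,v1) | N1.N0=(alive,v0) N1.N1=(suspect,v1) N1.N2=(alive,v1)
Op 6: N1 marks N2=suspect -> (suspect,v2)
Op 7: N0 marks N1=suspect -> (suspect,v2)
Op 8: gossip N1<->N0 -> N1.N0=(alive,v0) N1.N1=(suspect,v2) N1.N2=(suspect,v2) | N0.N0=(alive,v0) N0.N1=(suspect,v2) N0.N2=(suspect,v2)
Op 9: gossip N1<->N2 -> N1.N0=(alive,v0) N1.N1=(suspect,v2) N1.N2=(suspect,v2) | N2.N0=(alive,v0) N2.N1=(suspect,v2) N2.N2=(suspect,v2)
Op 10: gossip N2<->N1 -> N2.N0=(alive,v0) N2.N1=(suspect,v2) N2.N2=(suspect,v2) | N1.N0=(alive,v0) N1.N1=(suspect,v2) N1.N2=(suspect,v2)

Answer: N0=alive,0 N1=suspect,2 N2=suspect,2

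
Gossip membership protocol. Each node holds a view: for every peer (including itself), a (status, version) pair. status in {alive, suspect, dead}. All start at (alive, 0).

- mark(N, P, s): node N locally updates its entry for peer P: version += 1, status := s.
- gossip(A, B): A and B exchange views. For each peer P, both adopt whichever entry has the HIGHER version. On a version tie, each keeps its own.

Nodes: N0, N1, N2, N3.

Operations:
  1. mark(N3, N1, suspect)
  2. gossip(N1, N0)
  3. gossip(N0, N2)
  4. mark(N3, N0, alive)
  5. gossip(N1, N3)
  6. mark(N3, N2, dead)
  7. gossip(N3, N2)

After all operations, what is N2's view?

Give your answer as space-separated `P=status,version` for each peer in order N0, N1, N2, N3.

Op 1: N3 marks N1=suspect -> (suspect,v1)
Op 2: gossip N1<->N0 -> N1.N0=(alive,v0) N1.N1=(alive,v0) N1.N2=(alive,v0) N1.N3=(alive,v0) | N0.N0=(alive,v0) N0.N1=(alive,v0) N0.N2=(alive,v0) N0.N3=(alive,v0)
Op 3: gossip N0<->N2 -> N0.N0=(alive,v0) N0.N1=(alive,v0) N0.N2=(alive,v0) N0.N3=(alive,v0) | N2.N0=(alive,v0) N2.N1=(alive,v0) N2.N2=(alive,v0) N2.N3=(alive,v0)
Op 4: N3 marks N0=alive -> (alive,v1)
Op 5: gossip N1<->N3 -> N1.N0=(alive,v1) N1.N1=(suspect,v1) N1.N2=(alive,v0) N1.N3=(alive,v0) | N3.N0=(alive,v1) N3.N1=(suspect,v1) N3.N2=(alive,v0) N3.N3=(alive,v0)
Op 6: N3 marks N2=dead -> (dead,v1)
Op 7: gossip N3<->N2 -> N3.N0=(alive,v1) N3.N1=(suspect,v1) N3.N2=(dead,v1) N3.N3=(alive,v0) | N2.N0=(alive,v1) N2.N1=(suspect,v1) N2.N2=(dead,v1) N2.N3=(alive,v0)

Answer: N0=alive,1 N1=suspect,1 N2=dead,1 N3=alive,0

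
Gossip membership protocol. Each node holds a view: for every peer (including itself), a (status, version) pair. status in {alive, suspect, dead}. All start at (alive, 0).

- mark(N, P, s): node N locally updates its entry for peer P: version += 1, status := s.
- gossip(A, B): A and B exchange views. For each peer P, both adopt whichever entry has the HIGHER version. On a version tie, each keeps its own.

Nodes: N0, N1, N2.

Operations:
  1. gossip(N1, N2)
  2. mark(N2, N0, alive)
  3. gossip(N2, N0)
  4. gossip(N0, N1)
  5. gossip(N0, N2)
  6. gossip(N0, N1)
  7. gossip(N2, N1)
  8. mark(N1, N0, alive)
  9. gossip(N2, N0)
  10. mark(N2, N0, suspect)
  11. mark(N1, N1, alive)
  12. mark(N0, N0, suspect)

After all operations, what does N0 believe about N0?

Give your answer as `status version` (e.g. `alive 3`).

Answer: suspect 2

Derivation:
Op 1: gossip N1<->N2 -> N1.N0=(alive,v0) N1.N1=(alive,v0) N1.N2=(alive,v0) | N2.N0=(alive,v0) N2.N1=(alive,v0) N2.N2=(alive,v0)
Op 2: N2 marks N0=alive -> (alive,v1)
Op 3: gossip N2<->N0 -> N2.N0=(alive,v1) N2.N1=(alive,v0) N2.N2=(alive,v0) | N0.N0=(alive,v1) N0.N1=(alive,v0) N0.N2=(alive,v0)
Op 4: gossip N0<->N1 -> N0.N0=(alive,v1) N0.N1=(alive,v0) N0.N2=(alive,v0) | N1.N0=(alive,v1) N1.N1=(alive,v0) N1.N2=(alive,v0)
Op 5: gossip N0<->N2 -> N0.N0=(alive,v1) N0.N1=(alive,v0) N0.N2=(alive,v0) | N2.N0=(alive,v1) N2.N1=(alive,v0) N2.N2=(alive,v0)
Op 6: gossip N0<->N1 -> N0.N0=(alive,v1) N0.N1=(alive,v0) N0.N2=(alive,v0) | N1.N0=(alive,v1) N1.N1=(alive,v0) N1.N2=(alive,v0)
Op 7: gossip N2<->N1 -> N2.N0=(alive,v1) N2.N1=(alive,v0) N2.N2=(alive,v0) | N1.N0=(alive,v1) N1.N1=(alive,v0) N1.N2=(alive,v0)
Op 8: N1 marks N0=alive -> (alive,v2)
Op 9: gossip N2<->N0 -> N2.N0=(alive,v1) N2.N1=(alive,v0) N2.N2=(alive,v0) | N0.N0=(alive,v1) N0.N1=(alive,v0) N0.N2=(alive,v0)
Op 10: N2 marks N0=suspect -> (suspect,v2)
Op 11: N1 marks N1=alive -> (alive,v1)
Op 12: N0 marks N0=suspect -> (suspect,v2)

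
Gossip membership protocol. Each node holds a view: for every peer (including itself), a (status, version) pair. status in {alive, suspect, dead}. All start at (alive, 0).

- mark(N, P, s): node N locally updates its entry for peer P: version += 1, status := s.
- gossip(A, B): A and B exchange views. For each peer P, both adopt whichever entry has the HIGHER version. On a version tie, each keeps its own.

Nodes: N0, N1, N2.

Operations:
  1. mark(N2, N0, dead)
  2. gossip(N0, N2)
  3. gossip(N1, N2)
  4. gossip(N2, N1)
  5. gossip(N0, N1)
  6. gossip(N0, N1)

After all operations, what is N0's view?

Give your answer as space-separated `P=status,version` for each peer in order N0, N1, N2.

Answer: N0=dead,1 N1=alive,0 N2=alive,0

Derivation:
Op 1: N2 marks N0=dead -> (dead,v1)
Op 2: gossip N0<->N2 -> N0.N0=(dead,v1) N0.N1=(alive,v0) N0.N2=(alive,v0) | N2.N0=(dead,v1) N2.N1=(alive,v0) N2.N2=(alive,v0)
Op 3: gossip N1<->N2 -> N1.N0=(dead,v1) N1.N1=(alive,v0) N1.N2=(alive,v0) | N2.N0=(dead,v1) N2.N1=(alive,v0) N2.N2=(alive,v0)
Op 4: gossip N2<->N1 -> N2.N0=(dead,v1) N2.N1=(alive,v0) N2.N2=(alive,v0) | N1.N0=(dead,v1) N1.N1=(alive,v0) N1.N2=(alive,v0)
Op 5: gossip N0<->N1 -> N0.N0=(dead,v1) N0.N1=(alive,v0) N0.N2=(alive,v0) | N1.N0=(dead,v1) N1.N1=(alive,v0) N1.N2=(alive,v0)
Op 6: gossip N0<->N1 -> N0.N0=(dead,v1) N0.N1=(alive,v0) N0.N2=(alive,v0) | N1.N0=(dead,v1) N1.N1=(alive,v0) N1.N2=(alive,v0)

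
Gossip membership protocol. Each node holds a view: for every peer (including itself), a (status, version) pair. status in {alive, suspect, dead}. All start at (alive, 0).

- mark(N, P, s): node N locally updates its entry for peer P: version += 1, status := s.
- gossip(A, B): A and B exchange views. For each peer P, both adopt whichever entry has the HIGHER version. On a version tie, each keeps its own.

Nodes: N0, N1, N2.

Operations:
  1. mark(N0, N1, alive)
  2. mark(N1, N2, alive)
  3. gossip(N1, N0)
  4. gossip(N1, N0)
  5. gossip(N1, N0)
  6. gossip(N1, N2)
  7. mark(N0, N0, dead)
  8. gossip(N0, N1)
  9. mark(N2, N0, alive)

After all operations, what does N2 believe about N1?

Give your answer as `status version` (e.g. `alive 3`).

Answer: alive 1

Derivation:
Op 1: N0 marks N1=alive -> (alive,v1)
Op 2: N1 marks N2=alive -> (alive,v1)
Op 3: gossip N1<->N0 -> N1.N0=(alive,v0) N1.N1=(alive,v1) N1.N2=(alive,v1) | N0.N0=(alive,v0) N0.N1=(alive,v1) N0.N2=(alive,v1)
Op 4: gossip N1<->N0 -> N1.N0=(alive,v0) N1.N1=(alive,v1) N1.N2=(alive,v1) | N0.N0=(alive,v0) N0.N1=(alive,v1) N0.N2=(alive,v1)
Op 5: gossip N1<->N0 -> N1.N0=(alive,v0) N1.N1=(alive,v1) N1.N2=(alive,v1) | N0.N0=(alive,v0) N0.N1=(alive,v1) N0.N2=(alive,v1)
Op 6: gossip N1<->N2 -> N1.N0=(alive,v0) N1.N1=(alive,v1) N1.N2=(alive,v1) | N2.N0=(alive,v0) N2.N1=(alive,v1) N2.N2=(alive,v1)
Op 7: N0 marks N0=dead -> (dead,v1)
Op 8: gossip N0<->N1 -> N0.N0=(dead,v1) N0.N1=(alive,v1) N0.N2=(alive,v1) | N1.N0=(dead,v1) N1.N1=(alive,v1) N1.N2=(alive,v1)
Op 9: N2 marks N0=alive -> (alive,v1)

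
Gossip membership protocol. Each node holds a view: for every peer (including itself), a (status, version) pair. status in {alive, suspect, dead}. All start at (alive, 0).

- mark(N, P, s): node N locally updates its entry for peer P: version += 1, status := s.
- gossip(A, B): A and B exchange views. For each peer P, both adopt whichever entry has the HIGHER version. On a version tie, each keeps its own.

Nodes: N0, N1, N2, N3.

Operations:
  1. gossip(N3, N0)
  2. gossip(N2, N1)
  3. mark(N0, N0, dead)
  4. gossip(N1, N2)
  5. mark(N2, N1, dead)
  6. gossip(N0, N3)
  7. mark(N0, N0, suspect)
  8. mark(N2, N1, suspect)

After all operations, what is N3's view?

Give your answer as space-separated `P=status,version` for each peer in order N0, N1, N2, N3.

Answer: N0=dead,1 N1=alive,0 N2=alive,0 N3=alive,0

Derivation:
Op 1: gossip N3<->N0 -> N3.N0=(alive,v0) N3.N1=(alive,v0) N3.N2=(alive,v0) N3.N3=(alive,v0) | N0.N0=(alive,v0) N0.N1=(alive,v0) N0.N2=(alive,v0) N0.N3=(alive,v0)
Op 2: gossip N2<->N1 -> N2.N0=(alive,v0) N2.N1=(alive,v0) N2.N2=(alive,v0) N2.N3=(alive,v0) | N1.N0=(alive,v0) N1.N1=(alive,v0) N1.N2=(alive,v0) N1.N3=(alive,v0)
Op 3: N0 marks N0=dead -> (dead,v1)
Op 4: gossip N1<->N2 -> N1.N0=(alive,v0) N1.N1=(alive,v0) N1.N2=(alive,v0) N1.N3=(alive,v0) | N2.N0=(alive,v0) N2.N1=(alive,v0) N2.N2=(alive,v0) N2.N3=(alive,v0)
Op 5: N2 marks N1=dead -> (dead,v1)
Op 6: gossip N0<->N3 -> N0.N0=(dead,v1) N0.N1=(alive,v0) N0.N2=(alive,v0) N0.N3=(alive,v0) | N3.N0=(dead,v1) N3.N1=(alive,v0) N3.N2=(alive,v0) N3.N3=(alive,v0)
Op 7: N0 marks N0=suspect -> (suspect,v2)
Op 8: N2 marks N1=suspect -> (suspect,v2)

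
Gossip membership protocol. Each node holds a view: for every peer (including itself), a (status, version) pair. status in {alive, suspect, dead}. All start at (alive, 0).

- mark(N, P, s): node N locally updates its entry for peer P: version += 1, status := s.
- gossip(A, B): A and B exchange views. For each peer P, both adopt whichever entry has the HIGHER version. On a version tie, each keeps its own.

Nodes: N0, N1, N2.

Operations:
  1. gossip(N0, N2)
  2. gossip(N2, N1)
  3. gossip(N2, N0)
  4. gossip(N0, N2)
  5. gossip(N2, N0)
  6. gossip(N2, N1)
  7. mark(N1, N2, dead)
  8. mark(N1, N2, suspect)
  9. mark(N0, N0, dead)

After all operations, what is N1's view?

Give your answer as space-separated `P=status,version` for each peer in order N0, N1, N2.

Op 1: gossip N0<->N2 -> N0.N0=(alive,v0) N0.N1=(alive,v0) N0.N2=(alive,v0) | N2.N0=(alive,v0) N2.N1=(alive,v0) N2.N2=(alive,v0)
Op 2: gossip N2<->N1 -> N2.N0=(alive,v0) N2.N1=(alive,v0) N2.N2=(alive,v0) | N1.N0=(alive,v0) N1.N1=(alive,v0) N1.N2=(alive,v0)
Op 3: gossip N2<->N0 -> N2.N0=(alive,v0) N2.N1=(alive,v0) N2.N2=(alive,v0) | N0.N0=(alive,v0) N0.N1=(alive,v0) N0.N2=(alive,v0)
Op 4: gossip N0<->N2 -> N0.N0=(alive,v0) N0.N1=(alive,v0) N0.N2=(alive,v0) | N2.N0=(alive,v0) N2.N1=(alive,v0) N2.N2=(alive,v0)
Op 5: gossip N2<->N0 -> N2.N0=(alive,v0) N2.N1=(alive,v0) N2.N2=(alive,v0) | N0.N0=(alive,v0) N0.N1=(alive,v0) N0.N2=(alive,v0)
Op 6: gossip N2<->N1 -> N2.N0=(alive,v0) N2.N1=(alive,v0) N2.N2=(alive,v0) | N1.N0=(alive,v0) N1.N1=(alive,v0) N1.N2=(alive,v0)
Op 7: N1 marks N2=dead -> (dead,v1)
Op 8: N1 marks N2=suspect -> (suspect,v2)
Op 9: N0 marks N0=dead -> (dead,v1)

Answer: N0=alive,0 N1=alive,0 N2=suspect,2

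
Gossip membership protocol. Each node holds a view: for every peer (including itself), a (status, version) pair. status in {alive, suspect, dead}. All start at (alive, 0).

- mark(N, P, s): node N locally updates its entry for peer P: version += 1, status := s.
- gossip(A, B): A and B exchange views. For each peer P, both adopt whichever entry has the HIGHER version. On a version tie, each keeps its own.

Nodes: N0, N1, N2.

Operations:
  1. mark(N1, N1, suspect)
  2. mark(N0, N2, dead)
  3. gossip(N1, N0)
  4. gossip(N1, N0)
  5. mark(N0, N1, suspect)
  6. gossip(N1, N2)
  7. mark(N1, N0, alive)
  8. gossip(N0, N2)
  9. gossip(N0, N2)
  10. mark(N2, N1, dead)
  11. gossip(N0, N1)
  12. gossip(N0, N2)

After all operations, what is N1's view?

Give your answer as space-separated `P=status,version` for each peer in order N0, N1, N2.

Op 1: N1 marks N1=suspect -> (suspect,v1)
Op 2: N0 marks N2=dead -> (dead,v1)
Op 3: gossip N1<->N0 -> N1.N0=(alive,v0) N1.N1=(suspect,v1) N1.N2=(dead,v1) | N0.N0=(alive,v0) N0.N1=(suspect,v1) N0.N2=(dead,v1)
Op 4: gossip N1<->N0 -> N1.N0=(alive,v0) N1.N1=(suspect,v1) N1.N2=(dead,v1) | N0.N0=(alive,v0) N0.N1=(suspect,v1) N0.N2=(dead,v1)
Op 5: N0 marks N1=suspect -> (suspect,v2)
Op 6: gossip N1<->N2 -> N1.N0=(alive,v0) N1.N1=(suspect,v1) N1.N2=(dead,v1) | N2.N0=(alive,v0) N2.N1=(suspect,v1) N2.N2=(dead,v1)
Op 7: N1 marks N0=alive -> (alive,v1)
Op 8: gossip N0<->N2 -> N0.N0=(alive,v0) N0.N1=(suspect,v2) N0.N2=(dead,v1) | N2.N0=(alive,v0) N2.N1=(suspect,v2) N2.N2=(dead,v1)
Op 9: gossip N0<->N2 -> N0.N0=(alive,v0) N0.N1=(suspect,v2) N0.N2=(dead,v1) | N2.N0=(alive,v0) N2.N1=(suspect,v2) N2.N2=(dead,v1)
Op 10: N2 marks N1=dead -> (dead,v3)
Op 11: gossip N0<->N1 -> N0.N0=(alive,v1) N0.N1=(suspect,v2) N0.N2=(dead,v1) | N1.N0=(alive,v1) N1.N1=(suspect,v2) N1.N2=(dead,v1)
Op 12: gossip N0<->N2 -> N0.N0=(alive,v1) N0.N1=(dead,v3) N0.N2=(dead,v1) | N2.N0=(alive,v1) N2.N1=(dead,v3) N2.N2=(dead,v1)

Answer: N0=alive,1 N1=suspect,2 N2=dead,1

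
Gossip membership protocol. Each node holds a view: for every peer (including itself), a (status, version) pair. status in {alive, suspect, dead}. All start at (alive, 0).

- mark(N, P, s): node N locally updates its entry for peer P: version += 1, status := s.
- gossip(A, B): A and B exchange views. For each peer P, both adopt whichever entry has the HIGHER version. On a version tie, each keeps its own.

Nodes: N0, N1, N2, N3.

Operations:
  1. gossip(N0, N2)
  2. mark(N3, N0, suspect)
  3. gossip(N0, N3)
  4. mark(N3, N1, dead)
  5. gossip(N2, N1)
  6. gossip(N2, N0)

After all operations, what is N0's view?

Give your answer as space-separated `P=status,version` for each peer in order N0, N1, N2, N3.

Answer: N0=suspect,1 N1=alive,0 N2=alive,0 N3=alive,0

Derivation:
Op 1: gossip N0<->N2 -> N0.N0=(alive,v0) N0.N1=(alive,v0) N0.N2=(alive,v0) N0.N3=(alive,v0) | N2.N0=(alive,v0) N2.N1=(alive,v0) N2.N2=(alive,v0) N2.N3=(alive,v0)
Op 2: N3 marks N0=suspect -> (suspect,v1)
Op 3: gossip N0<->N3 -> N0.N0=(suspect,v1) N0.N1=(alive,v0) N0.N2=(alive,v0) N0.N3=(alive,v0) | N3.N0=(suspect,v1) N3.N1=(alive,v0) N3.N2=(alive,v0) N3.N3=(alive,v0)
Op 4: N3 marks N1=dead -> (dead,v1)
Op 5: gossip N2<->N1 -> N2.N0=(alive,v0) N2.N1=(alive,v0) N2.N2=(alive,v0) N2.N3=(alive,v0) | N1.N0=(alive,v0) N1.N1=(alive,v0) N1.N2=(alive,v0) N1.N3=(alive,v0)
Op 6: gossip N2<->N0 -> N2.N0=(suspect,v1) N2.N1=(alive,v0) N2.N2=(alive,v0) N2.N3=(alive,v0) | N0.N0=(suspect,v1) N0.N1=(alive,v0) N0.N2=(alive,v0) N0.N3=(alive,v0)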